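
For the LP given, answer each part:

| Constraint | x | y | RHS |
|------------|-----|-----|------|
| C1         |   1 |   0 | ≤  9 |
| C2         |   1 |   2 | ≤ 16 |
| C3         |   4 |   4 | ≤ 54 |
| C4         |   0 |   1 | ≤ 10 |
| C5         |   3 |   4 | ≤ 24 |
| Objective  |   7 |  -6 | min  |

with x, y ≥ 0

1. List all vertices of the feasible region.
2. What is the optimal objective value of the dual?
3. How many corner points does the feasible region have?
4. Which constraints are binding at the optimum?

1. (0, 0), (8, 0), (0, 6)
2. -36 (by strong duality, equal to the primal optimum)
3. 3
4. C5, x ≥ 0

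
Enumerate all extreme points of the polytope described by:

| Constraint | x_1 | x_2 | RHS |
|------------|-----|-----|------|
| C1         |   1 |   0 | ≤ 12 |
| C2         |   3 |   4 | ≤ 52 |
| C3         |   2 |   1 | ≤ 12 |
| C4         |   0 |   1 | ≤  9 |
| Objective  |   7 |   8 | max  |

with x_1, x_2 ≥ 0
Each vertex is the intersection of two constraint boundaries that also satisfies all remaining constraints:
  x_1 = 0 and x_2 = 0 → (0, 0)
  2x_1 + x_2 = 12 and x_2 = 0 → (6, 0)
  2x_1 + x_2 = 12 and x_2 = 9 → (1.5, 9)
  x_2 = 9 and x_1 = 0 → (0, 9)

Vertices: (0, 0), (6, 0), (1.5, 9), (0, 9)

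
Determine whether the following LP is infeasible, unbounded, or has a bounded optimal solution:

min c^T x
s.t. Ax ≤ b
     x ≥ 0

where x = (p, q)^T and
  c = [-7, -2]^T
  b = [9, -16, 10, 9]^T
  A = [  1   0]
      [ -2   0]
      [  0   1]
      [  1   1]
The point (9, 0) satisfies every constraint, so the LP is feasible; the constraints give p ≤ 9 and q ≤ 10, which with p, q ≥ 0 keep the feasible region inside a bounded box. A feasible, bounded LP attains a finite optimum at a vertex.

The LP has an optimal solution: (9, 0) with z = -63.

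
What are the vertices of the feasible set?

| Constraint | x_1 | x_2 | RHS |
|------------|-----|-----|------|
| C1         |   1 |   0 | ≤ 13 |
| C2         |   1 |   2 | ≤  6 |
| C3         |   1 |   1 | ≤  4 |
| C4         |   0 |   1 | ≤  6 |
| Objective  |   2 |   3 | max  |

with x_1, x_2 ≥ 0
Each vertex is the intersection of two constraint boundaries that also satisfies all remaining constraints:
  x_1 = 0 and x_2 = 0 → (0, 0)
  x_1 + x_2 = 4 and x_2 = 0 → (4, 0)
  x_1 + 2x_2 = 6 and x_1 + x_2 = 4 → (2, 2)
  x_1 + 2x_2 = 6 and x_1 = 0 → (0, 3)

Vertices: (0, 0), (4, 0), (2, 2), (0, 3)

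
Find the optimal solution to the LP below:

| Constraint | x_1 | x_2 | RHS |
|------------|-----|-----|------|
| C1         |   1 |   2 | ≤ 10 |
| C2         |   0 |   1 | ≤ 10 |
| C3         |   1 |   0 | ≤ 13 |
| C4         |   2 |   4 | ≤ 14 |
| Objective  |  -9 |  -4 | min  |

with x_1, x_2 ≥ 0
Each vertex is the intersection of two constraint boundaries that also satisfies all remaining constraints:
  x_1 = 0 and x_2 = 0 → (0, 0)
  2x_1 + 4x_2 = 14 and x_2 = 0 → (7, 0)
  2x_1 + 4x_2 = 14 and x_1 = 0 → (0, 3.5)

Evaluating z = -9x_1 - 4x_2 at each vertex:
  (0, 0): z = 0
  (7, 0): z = -63
  (0, 3.5): z = -14

The minimum is at (7, 0) with z = -63.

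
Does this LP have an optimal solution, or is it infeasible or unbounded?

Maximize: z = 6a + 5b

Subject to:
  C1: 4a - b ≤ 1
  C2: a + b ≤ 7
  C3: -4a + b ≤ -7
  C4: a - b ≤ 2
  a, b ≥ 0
C1 requires 4a - b ≤ 1, while C3 (-4a + b ≤ -7) is equivalent to 4a - b ≥ 7. Together they would need 7 ≤ 4a - b ≤ 1, which is impossible since 7 > 1. No point satisfies all constraints.

The feasible region is empty; the LP is infeasible.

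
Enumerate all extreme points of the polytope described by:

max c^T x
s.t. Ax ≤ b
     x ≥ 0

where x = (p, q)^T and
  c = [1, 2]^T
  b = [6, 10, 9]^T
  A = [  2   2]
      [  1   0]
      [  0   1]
Each vertex is the intersection of two constraint boundaries that also satisfies all remaining constraints:
  p = 0 and q = 0 → (0, 0)
  2p + 2q = 6 and q = 0 → (3, 0)
  2p + 2q = 6 and p = 0 → (0, 3)

Vertices: (0, 0), (3, 0), (0, 3)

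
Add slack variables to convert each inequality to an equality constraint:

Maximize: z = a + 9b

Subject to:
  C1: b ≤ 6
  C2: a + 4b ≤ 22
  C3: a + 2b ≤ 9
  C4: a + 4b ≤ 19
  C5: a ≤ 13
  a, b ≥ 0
max z = a + 9b

s.t.
  b + s1 = 6
  a + 4b + s2 = 22
  a + 2b + s3 = 9
  a + 4b + s4 = 19
  a + s5 = 13
  a, b, s1, s2, s3, s4, s5 ≥ 0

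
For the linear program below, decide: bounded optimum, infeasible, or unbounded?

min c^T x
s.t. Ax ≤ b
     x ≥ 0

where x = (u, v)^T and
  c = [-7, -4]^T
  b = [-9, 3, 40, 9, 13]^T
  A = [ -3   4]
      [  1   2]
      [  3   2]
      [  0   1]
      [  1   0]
The point (3, 0) satisfies every constraint, so the LP is feasible; the constraints give u ≤ 13 and v ≤ 9, which with u, v ≥ 0 keep the feasible region inside a bounded box. A feasible, bounded LP attains a finite optimum at a vertex.

Feasible with finite optimum z* = -21 at (3, 0).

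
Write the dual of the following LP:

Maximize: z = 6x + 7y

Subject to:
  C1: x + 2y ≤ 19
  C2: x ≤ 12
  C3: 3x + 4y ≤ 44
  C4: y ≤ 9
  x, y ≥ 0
Minimize: z = 19y1 + 12y2 + 44y3 + 9y4

Subject to:
  C1: -y1 - y2 - 3y3 ≤ -6
  C2: -2y1 - 4y3 - y4 ≤ -7
  y1, y2, y3, y4 ≥ 0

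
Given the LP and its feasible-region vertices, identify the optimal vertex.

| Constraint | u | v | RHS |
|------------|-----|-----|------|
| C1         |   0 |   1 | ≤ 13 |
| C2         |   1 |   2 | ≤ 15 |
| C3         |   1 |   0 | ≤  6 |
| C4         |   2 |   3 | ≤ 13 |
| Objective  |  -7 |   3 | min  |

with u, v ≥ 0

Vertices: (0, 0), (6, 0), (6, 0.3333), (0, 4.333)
(6, 0) with z = -42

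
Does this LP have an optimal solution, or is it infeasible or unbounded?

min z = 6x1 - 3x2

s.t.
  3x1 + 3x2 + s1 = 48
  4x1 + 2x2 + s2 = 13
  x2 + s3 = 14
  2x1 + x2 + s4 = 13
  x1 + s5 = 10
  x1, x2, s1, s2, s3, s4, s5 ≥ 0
The point (0, 6.5) satisfies every constraint, so the LP is feasible; the constraints give x1 ≤ 10 and x2 ≤ 14, which with x1, x2 ≥ 0 keep the feasible region inside a bounded box. A feasible, bounded LP attains a finite optimum at a vertex.

Evaluating z = 6x1 - 3x2 at each vertex:
  (0, 0): z = 0
  (3.25, 0): z = 19.5
  (0, 6.5): z = -19.5

Bounded optimum: z* = -19.5 at (0, 6.5).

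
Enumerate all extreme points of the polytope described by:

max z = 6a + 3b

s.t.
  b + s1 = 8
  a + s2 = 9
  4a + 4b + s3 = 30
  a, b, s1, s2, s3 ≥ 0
Each vertex is the intersection of two constraint boundaries that also satisfies all remaining constraints:
  a = 0 and b = 0 → (0, 0)
  4a + 4b = 30 and b = 0 → (7.5, 0)
  4a + 4b = 30 and a = 0 → (0, 7.5)

Vertices: (0, 0), (7.5, 0), (0, 7.5)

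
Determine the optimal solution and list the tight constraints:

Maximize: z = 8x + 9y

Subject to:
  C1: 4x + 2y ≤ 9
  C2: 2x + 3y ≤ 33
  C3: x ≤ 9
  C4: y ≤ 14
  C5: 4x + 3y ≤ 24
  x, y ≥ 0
Optimal: x = 0, y = 4.5
Slack at optimum:
  C1: slack = 0 (binding)
  C2: slack = 19.5
  C3: slack = 9
  C4: slack = 9.5
  C5: slack = 10.5
  x ≥ 0: x = 0 (binding)
  y ≥ 0: y = 4.5
Binding constraints: C1, x ≥ 0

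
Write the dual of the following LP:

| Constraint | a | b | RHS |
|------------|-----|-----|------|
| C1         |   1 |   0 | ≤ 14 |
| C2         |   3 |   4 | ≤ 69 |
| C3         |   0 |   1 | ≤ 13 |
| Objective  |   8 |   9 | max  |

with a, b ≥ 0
Minimize: z = 14y1 + 69y2 + 13y3

Subject to:
  C1: -y1 - 3y2 ≤ -8
  C2: -4y2 - y3 ≤ -9
  y1, y2, y3 ≥ 0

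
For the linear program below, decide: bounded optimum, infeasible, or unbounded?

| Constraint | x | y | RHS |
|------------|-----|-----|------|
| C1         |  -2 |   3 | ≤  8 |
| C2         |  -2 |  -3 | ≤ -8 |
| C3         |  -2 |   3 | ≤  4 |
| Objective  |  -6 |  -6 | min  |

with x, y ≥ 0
Feasible point: (1, 2) satisfies every constraint, so the LP is feasible.
Direction d = (1, 0): for each constraint row a, a·d ≤ 0 —
  (-2)(1) + (3)(0) = -2 ≤ 0
  (-2)(1) + (-3)(0) = -2 ≤ 0
  (-2)(1) + (3)(0) = -2 ≤ 0
and d ≥ 0, so (1, 2) + t·d stays feasible for every t ≥ 0. Along this ray z = -6x - 6y changes by -6 per unit t, so z → −∞.

Unbounded — the objective can decrease without bound over the feasible region.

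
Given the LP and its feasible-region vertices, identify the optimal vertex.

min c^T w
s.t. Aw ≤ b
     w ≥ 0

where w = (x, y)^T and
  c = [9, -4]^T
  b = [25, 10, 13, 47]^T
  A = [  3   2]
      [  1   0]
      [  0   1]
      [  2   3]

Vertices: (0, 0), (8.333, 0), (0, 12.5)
(0, 12.5) with z = -50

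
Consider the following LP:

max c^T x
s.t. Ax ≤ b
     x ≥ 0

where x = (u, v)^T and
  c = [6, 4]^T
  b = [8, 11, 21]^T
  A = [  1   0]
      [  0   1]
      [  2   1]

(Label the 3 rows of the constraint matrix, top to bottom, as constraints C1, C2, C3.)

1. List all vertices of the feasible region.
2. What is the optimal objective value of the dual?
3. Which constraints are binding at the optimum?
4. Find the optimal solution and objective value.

1. (0, 0), (8, 0), (8, 5), (5, 11), (0, 11)
2. 74 (by strong duality, equal to the primal optimum)
3. C2, C3
4. u = 5, v = 11, z = 74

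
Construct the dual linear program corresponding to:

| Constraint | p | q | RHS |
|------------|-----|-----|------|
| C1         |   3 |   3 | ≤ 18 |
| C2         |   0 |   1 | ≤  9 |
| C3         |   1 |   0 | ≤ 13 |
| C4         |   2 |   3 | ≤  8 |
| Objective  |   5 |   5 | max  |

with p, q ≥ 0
Minimize: z = 18y1 + 9y2 + 13y3 + 8y4

Subject to:
  C1: -3y1 - y3 - 2y4 ≤ -5
  C2: -3y1 - y2 - 3y4 ≤ -5
  y1, y2, y3, y4 ≥ 0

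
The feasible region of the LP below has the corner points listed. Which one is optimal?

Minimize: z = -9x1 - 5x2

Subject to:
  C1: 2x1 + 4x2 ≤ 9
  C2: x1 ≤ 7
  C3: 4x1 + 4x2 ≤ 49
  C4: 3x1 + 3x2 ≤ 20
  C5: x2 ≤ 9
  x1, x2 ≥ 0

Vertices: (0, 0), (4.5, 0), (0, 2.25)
Evaluating z = -9x1 - 5x2 at each vertex:
  (0, 0): z = 0
  (4.5, 0): z = -40.5
  (0, 2.25): z = -11.25

The smallest value is z = -40.5, attained at (4.5, 0).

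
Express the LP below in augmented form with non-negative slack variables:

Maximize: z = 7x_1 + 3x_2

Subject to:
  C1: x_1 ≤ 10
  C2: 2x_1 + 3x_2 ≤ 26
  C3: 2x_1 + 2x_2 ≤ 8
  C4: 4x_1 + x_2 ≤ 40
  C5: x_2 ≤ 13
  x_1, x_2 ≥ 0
max z = 7x_1 + 3x_2

s.t.
  x_1 + s1 = 10
  2x_1 + 3x_2 + s2 = 26
  2x_1 + 2x_2 + s3 = 8
  4x_1 + x_2 + s4 = 40
  x_2 + s5 = 13
  x_1, x_2, s1, s2, s3, s4, s5 ≥ 0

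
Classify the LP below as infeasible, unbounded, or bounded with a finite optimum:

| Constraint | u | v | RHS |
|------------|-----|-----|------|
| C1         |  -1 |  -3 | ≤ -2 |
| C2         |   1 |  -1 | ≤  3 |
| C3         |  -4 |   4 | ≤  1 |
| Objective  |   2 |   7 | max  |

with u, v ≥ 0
Feasible point: (1, 1) satisfies every constraint, so the LP is feasible.
Direction d = (1, 1): for each constraint row a, a·d ≤ 0 —
  (-1)(1) + (-3)(1) = -4 ≤ 0
  (1)(1) + (-1)(1) = 0 ≤ 0
  (-4)(1) + (4)(1) = 0 ≤ 0
and d ≥ 0, so (1, 1) + t·d stays feasible for every t ≥ 0. Along this ray z = 2u + 7v changes by 9 per unit t, so z → +∞.

The LP is unbounded; z can be made arbitrarily large.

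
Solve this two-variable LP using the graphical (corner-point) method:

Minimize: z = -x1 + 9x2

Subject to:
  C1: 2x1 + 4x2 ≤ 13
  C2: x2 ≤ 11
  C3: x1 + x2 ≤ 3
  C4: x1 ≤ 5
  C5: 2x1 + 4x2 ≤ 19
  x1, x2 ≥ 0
Each vertex is the intersection of two constraint boundaries that also satisfies all remaining constraints:
  x1 = 0 and x2 = 0 → (0, 0)
  x1 + x2 = 3 and x2 = 0 → (3, 0)
  x1 + x2 = 3 and x1 = 0 → (0, 3)

Evaluating z = -x1 + 9x2 at each vertex:
  (0, 0): z = 0
  (3, 0): z = -3
  (0, 3): z = 27

The minimum is at (3, 0) with z = -3.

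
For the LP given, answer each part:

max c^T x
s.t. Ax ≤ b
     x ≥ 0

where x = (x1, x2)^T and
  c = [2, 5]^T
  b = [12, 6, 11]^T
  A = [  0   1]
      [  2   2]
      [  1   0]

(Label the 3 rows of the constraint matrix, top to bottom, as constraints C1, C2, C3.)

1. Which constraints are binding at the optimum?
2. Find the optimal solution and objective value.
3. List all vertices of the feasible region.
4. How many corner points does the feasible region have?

1. C2, x1 ≥ 0
2. x1 = 0, x2 = 3, z = 15
3. (0, 0), (3, 0), (0, 3)
4. 3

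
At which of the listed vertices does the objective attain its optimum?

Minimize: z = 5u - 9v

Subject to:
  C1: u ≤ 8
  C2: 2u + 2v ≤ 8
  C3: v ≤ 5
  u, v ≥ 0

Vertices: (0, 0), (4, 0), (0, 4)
Evaluating z = 5u - 9v at each vertex:
  (0, 0): z = 0
  (4, 0): z = 20
  (0, 4): z = -36

The smallest value is z = -36, attained at (0, 4).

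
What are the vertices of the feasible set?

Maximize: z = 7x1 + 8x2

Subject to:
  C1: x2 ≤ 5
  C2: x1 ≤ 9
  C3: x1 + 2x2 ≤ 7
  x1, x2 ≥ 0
Each vertex is the intersection of two constraint boundaries that also satisfies all remaining constraints:
  x1 = 0 and x2 = 0 → (0, 0)
  x1 + 2x2 = 7 and x2 = 0 → (7, 0)
  x1 + 2x2 = 7 and x1 = 0 → (0, 3.5)

Vertices: (0, 0), (7, 0), (0, 3.5)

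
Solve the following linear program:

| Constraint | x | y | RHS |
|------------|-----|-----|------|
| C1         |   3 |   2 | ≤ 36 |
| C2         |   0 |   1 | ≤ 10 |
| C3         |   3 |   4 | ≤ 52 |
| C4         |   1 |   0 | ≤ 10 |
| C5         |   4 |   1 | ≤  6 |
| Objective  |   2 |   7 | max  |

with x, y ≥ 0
Each vertex is the intersection of two constraint boundaries that also satisfies all remaining constraints:
  x = 0 and y = 0 → (0, 0)
  4x + y = 6 and y = 0 → (1.5, 0)
  4x + y = 6 and x = 0 → (0, 6)

Evaluating z = 2x + 7y at each vertex:
  (0, 0): z = 0
  (1.5, 0): z = 3
  (0, 6): z = 42

The maximum is at (0, 6) with z = 42.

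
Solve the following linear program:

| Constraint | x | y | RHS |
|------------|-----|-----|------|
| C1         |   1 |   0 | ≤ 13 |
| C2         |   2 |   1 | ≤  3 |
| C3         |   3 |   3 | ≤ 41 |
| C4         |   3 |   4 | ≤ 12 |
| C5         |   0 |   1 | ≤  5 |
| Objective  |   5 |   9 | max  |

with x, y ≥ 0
Each vertex is the intersection of two constraint boundaries that also satisfies all remaining constraints:
  x = 0 and y = 0 → (0, 0)
  2x + y = 3 and y = 0 → (1.5, 0)
  2x + y = 3 and 3x + 4y = 12 → (0, 3)

Evaluating z = 5x + 9y at each vertex:
  (0, 0): z = 0
  (1.5, 0): z = 7.5
  (0, 3): z = 27

The maximum is at (0, 3) with z = 27.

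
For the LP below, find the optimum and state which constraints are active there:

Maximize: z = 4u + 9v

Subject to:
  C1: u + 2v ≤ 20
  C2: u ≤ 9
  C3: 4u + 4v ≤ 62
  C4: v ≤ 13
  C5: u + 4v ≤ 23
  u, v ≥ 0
Optimal: u = 9, v = 3.5
Slack at optimum:
  C1: slack = 4
  C2: slack = 0 (binding)
  C3: slack = 12
  C4: slack = 9.5
  C5: slack = 0 (binding)
  u ≥ 0: u = 9
  v ≥ 0: v = 3.5
Binding constraints: C2, C5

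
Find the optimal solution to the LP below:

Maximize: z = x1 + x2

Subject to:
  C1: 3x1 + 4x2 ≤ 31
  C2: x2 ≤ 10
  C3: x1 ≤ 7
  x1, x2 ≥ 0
Each vertex is the intersection of two constraint boundaries that also satisfies all remaining constraints:
  x1 = 0 and x2 = 0 → (0, 0)
  x1 = 7 and x2 = 0 → (7, 0)
  3x1 + 4x2 = 31 and x1 = 7 → (7, 2.5)
  3x1 + 4x2 = 31 and x1 = 0 → (0, 7.75)

Evaluating z = x1 + x2 at each vertex:
  (0, 0): z = 0
  (7, 0): z = 7
  (7, 2.5): z = 9.5
  (0, 7.75): z = 7.75

The maximum is at (7, 2.5) with z = 9.5.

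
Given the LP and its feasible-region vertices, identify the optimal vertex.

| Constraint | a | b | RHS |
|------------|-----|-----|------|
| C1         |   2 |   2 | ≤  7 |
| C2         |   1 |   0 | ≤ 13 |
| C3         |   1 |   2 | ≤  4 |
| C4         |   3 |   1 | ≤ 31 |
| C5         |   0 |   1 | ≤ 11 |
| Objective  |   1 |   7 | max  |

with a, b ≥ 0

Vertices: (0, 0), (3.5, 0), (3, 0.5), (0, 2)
Evaluating z = a + 7b at each vertex:
  (0, 0): z = 0
  (3.5, 0): z = 3.5
  (3, 0.5): z = 6.5
  (0, 2): z = 14

The largest value is z = 14, attained at (0, 2).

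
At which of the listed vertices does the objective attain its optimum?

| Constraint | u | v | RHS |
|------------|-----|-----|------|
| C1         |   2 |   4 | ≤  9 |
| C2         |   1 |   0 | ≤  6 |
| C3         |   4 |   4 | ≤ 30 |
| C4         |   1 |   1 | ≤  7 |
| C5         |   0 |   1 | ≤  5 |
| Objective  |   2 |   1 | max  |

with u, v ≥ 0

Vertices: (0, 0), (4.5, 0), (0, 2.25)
(4.5, 0) with z = 9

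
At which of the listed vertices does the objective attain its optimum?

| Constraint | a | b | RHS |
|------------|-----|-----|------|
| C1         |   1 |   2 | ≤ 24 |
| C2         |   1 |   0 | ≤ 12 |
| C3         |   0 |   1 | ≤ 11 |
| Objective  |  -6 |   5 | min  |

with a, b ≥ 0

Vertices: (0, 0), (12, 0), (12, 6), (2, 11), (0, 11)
Evaluating z = -6a + 5b at each vertex:
  (0, 0): z = 0
  (12, 0): z = -72
  (12, 6): z = -42
  (2, 11): z = 43
  (0, 11): z = 55

The smallest value is z = -72, attained at (12, 0).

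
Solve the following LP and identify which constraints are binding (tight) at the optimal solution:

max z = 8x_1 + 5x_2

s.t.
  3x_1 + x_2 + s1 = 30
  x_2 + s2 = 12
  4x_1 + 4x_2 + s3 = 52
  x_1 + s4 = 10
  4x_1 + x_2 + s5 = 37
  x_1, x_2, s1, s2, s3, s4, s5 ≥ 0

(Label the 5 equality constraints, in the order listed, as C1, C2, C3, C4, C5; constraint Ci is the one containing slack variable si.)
Optimal: x_1 = 8, x_2 = 5
Slack at optimum:
  C1: slack = 1
  C2: slack = 7
  C3: slack = 0 (binding)
  C4: slack = 2
  C5: slack = 0 (binding)
  x_1 ≥ 0: x_1 = 8
  x_2 ≥ 0: x_2 = 5
Binding constraints: C3, C5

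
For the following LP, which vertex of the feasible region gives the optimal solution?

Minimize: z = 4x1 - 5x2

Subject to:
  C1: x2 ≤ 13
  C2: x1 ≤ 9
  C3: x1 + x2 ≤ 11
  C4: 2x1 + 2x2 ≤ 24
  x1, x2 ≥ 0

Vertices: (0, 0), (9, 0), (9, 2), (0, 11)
Evaluating z = 4x1 - 5x2 at each vertex:
  (0, 0): z = 0
  (9, 0): z = 36
  (9, 2): z = 26
  (0, 11): z = -55

The smallest value is z = -55, attained at (0, 11).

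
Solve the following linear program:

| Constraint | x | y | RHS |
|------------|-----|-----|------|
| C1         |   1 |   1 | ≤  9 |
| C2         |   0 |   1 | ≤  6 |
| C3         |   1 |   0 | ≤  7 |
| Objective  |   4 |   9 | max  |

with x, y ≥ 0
Each vertex is the intersection of two constraint boundaries that also satisfies all remaining constraints:
  x = 0 and y = 0 → (0, 0)
  x = 7 and y = 0 → (7, 0)
  x + y = 9 and x = 7 → (7, 2)
  x + y = 9 and y = 6 → (3, 6)
  y = 6 and x = 0 → (0, 6)

Evaluating z = 4x + 9y at each vertex:
  (0, 0): z = 0
  (7, 0): z = 28
  (7, 2): z = 46
  (3, 6): z = 66
  (0, 6): z = 54

The maximum is at (3, 6) with z = 66.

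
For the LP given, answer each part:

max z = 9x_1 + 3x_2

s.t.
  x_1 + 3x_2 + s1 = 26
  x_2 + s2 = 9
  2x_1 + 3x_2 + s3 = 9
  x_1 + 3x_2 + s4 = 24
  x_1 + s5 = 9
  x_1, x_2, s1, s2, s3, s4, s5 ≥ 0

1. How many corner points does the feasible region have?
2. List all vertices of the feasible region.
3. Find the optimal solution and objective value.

1. 3
2. (0, 0), (4.5, 0), (0, 3)
3. x_1 = 4.5, x_2 = 0, z = 40.5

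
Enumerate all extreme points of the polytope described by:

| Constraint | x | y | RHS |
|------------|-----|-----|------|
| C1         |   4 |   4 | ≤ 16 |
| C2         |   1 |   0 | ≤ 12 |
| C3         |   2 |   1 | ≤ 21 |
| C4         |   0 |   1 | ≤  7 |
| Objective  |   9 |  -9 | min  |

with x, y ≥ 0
Each vertex is the intersection of two constraint boundaries that also satisfies all remaining constraints:
  x = 0 and y = 0 → (0, 0)
  4x + 4y = 16 and y = 0 → (4, 0)
  4x + 4y = 16 and x = 0 → (0, 4)

Vertices: (0, 0), (4, 0), (0, 4)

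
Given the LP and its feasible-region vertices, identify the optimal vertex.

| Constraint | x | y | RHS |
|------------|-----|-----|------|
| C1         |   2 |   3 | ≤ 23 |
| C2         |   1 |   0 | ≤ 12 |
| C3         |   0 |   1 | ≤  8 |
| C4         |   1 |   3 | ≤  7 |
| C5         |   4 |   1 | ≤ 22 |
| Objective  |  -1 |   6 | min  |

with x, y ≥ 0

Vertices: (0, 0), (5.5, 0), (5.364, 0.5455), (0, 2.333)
Evaluating z = -x + 6y at each vertex:
  (0, 0): z = 0
  (5.5, 0): z = -5.5
  (5.364, 0.5455): z = -2.091
  (0, 2.333): z = 14

The smallest value is z = -5.5, attained at (5.5, 0).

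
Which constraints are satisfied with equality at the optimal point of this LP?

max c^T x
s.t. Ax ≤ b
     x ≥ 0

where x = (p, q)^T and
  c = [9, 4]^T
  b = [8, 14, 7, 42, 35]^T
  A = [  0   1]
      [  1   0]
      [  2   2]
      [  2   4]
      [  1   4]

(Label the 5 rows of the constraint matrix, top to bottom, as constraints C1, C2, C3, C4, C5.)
Optimal: p = 3.5, q = 0
Slack at optimum:
  C1: slack = 8
  C2: slack = 10.5
  C3: slack = 0 (binding)
  C4: slack = 35
  C5: slack = 31.5
  p ≥ 0: p = 3.5
  q ≥ 0: q = 0 (binding)
Binding constraints: C3, q ≥ 0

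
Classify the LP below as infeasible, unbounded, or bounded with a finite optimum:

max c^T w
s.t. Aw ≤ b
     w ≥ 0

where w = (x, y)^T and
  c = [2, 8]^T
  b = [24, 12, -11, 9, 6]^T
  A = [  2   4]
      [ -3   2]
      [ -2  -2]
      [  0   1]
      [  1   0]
The point (0, 6) satisfies every constraint, so the LP is feasible; the constraints give x ≤ 6 and y ≤ 9, which with x, y ≥ 0 keep the feasible region inside a bounded box. A feasible, bounded LP attains a finite optimum at a vertex.

Evaluating z = 2x + 8y at each vertex:
  (5.5, 0): z = 11
  (6, 0): z = 12
  (6, 3): z = 36
  (0, 6): z = 48
  (0, 5.5): z = 44

Bounded optimum: z* = 48 at (0, 6).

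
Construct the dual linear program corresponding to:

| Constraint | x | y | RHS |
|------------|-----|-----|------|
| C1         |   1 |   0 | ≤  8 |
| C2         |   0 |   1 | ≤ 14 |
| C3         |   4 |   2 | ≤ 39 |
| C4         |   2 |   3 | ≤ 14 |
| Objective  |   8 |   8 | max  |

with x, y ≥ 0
Minimize: z = 8y1 + 14y2 + 39y3 + 14y4

Subject to:
  C1: -y1 - 4y3 - 2y4 ≤ -8
  C2: -y2 - 2y3 - 3y4 ≤ -8
  y1, y2, y3, y4 ≥ 0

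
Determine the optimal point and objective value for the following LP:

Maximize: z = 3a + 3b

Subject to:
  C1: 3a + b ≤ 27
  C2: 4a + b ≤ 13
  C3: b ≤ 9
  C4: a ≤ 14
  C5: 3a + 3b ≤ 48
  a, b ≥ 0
Each vertex is the intersection of two constraint boundaries that also satisfies all remaining constraints:
  a = 0 and b = 0 → (0, 0)
  4a + b = 13 and b = 0 → (3.25, 0)
  4a + b = 13 and b = 9 → (1, 9)
  b = 9 and a = 0 → (0, 9)

Evaluating z = 3a + 3b at each vertex:
  (0, 0): z = 0
  (3.25, 0): z = 9.75
  (1, 9): z = 30
  (0, 9): z = 27

The maximum is at (1, 9) with z = 30.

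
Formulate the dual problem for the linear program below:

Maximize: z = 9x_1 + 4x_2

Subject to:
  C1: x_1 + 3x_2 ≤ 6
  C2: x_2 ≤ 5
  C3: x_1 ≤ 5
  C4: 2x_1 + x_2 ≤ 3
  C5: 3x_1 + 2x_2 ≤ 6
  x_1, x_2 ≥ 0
Minimize: z = 6y1 + 5y2 + 5y3 + 3y4 + 6y5

Subject to:
  C1: -y1 - y3 - 2y4 - 3y5 ≤ -9
  C2: -3y1 - y2 - y4 - 2y5 ≤ -4
  y1, y2, y3, y4, y5 ≥ 0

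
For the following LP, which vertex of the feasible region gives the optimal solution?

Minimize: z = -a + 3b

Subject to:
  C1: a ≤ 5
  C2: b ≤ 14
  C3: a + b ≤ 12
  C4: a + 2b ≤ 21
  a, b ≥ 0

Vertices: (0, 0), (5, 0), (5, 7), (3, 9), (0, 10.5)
Evaluating z = -a + 3b at each vertex:
  (0, 0): z = 0
  (5, 0): z = -5
  (5, 7): z = 16
  (3, 9): z = 24
  (0, 10.5): z = 31.5

The smallest value is z = -5, attained at (5, 0).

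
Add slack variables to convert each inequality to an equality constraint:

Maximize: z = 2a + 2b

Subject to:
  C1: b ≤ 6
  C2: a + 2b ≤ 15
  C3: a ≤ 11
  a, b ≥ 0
max z = 2a + 2b

s.t.
  b + s1 = 6
  a + 2b + s2 = 15
  a + s3 = 11
  a, b, s1, s2, s3 ≥ 0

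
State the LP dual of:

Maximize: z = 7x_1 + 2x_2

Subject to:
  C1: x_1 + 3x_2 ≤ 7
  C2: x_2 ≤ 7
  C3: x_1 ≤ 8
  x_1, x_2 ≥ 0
Minimize: z = 7y1 + 7y2 + 8y3

Subject to:
  C1: -y1 - y3 ≤ -7
  C2: -3y1 - y2 ≤ -2
  y1, y2, y3 ≥ 0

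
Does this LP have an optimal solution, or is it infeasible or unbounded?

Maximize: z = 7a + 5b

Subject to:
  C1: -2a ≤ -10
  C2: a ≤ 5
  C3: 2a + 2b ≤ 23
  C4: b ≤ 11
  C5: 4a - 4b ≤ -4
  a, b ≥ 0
The point (5, 6.5) satisfies every constraint, so the LP is feasible; the constraints give a ≤ 5 and b ≤ 11, which with a, b ≥ 0 keep the feasible region inside a bounded box. A feasible, bounded LP attains a finite optimum at a vertex.

Evaluating z = 7a + 5b at each vertex:
  (5, 6): z = 65
  (5, 6.5): z = 67.5

Bounded optimum: z* = 67.5 at (5, 6.5).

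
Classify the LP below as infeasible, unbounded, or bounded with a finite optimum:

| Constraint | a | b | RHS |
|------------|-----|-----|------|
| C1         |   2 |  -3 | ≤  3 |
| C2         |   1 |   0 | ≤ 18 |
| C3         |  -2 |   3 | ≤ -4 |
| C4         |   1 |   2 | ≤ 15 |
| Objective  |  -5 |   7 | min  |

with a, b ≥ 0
C1 requires 2a - 3b ≤ 3, while C3 (-2a + 3b ≤ -4) is equivalent to 2a - 3b ≥ 4. Together they would need 4 ≤ 2a - 3b ≤ 3, which is impossible since 4 > 3. No point satisfies all constraints.

Infeasible: no point satisfies all constraints simultaneously.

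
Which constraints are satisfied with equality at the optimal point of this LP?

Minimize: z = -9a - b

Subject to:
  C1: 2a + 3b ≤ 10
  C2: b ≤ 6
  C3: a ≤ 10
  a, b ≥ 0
Optimal: a = 5, b = 0
Slack at optimum:
  C1: slack = 0 (binding)
  C2: slack = 6
  C3: slack = 5
  a ≥ 0: a = 5
  b ≥ 0: b = 0 (binding)
Binding constraints: C1, b ≥ 0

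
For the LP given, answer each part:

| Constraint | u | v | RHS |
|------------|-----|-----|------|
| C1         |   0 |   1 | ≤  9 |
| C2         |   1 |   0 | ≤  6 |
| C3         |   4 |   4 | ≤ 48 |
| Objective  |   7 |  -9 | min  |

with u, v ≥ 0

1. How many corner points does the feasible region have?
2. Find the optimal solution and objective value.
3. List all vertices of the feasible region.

1. 5
2. u = 0, v = 9, z = -81
3. (0, 0), (6, 0), (6, 6), (3, 9), (0, 9)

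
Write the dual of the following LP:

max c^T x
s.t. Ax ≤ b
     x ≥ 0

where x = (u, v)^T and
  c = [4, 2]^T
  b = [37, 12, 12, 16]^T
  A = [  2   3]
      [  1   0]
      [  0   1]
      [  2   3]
Minimize: z = 37y1 + 12y2 + 12y3 + 16y4

Subject to:
  C1: -2y1 - y2 - 2y4 ≤ -4
  C2: -3y1 - y3 - 3y4 ≤ -2
  y1, y2, y3, y4 ≥ 0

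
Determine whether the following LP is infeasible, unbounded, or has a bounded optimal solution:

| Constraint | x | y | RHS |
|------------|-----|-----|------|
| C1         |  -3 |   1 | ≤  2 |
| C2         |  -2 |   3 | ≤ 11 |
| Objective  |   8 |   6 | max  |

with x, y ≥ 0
Feasible point: (0, 0) satisfies every constraint, so the LP is feasible.
Direction d = (1, 0): for each constraint row a, a·d ≤ 0 —
  (-3)(1) + (1)(0) = -3 ≤ 0
  (-2)(1) + (3)(0) = -2 ≤ 0
and d ≥ 0, so (0, 0) + t·d stays feasible for every t ≥ 0. Along this ray z = 8x + 6y changes by 8 per unit t, so z → +∞.

Unbounded — the objective can increase without bound over the feasible region.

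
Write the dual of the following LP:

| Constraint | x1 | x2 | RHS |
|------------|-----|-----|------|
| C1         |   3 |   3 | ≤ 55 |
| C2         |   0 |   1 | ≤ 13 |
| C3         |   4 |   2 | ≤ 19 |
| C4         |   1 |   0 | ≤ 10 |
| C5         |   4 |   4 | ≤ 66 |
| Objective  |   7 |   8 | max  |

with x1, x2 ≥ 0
Minimize: z = 55y1 + 13y2 + 19y3 + 10y4 + 66y5

Subject to:
  C1: -3y1 - 4y3 - y4 - 4y5 ≤ -7
  C2: -3y1 - y2 - 2y3 - 4y5 ≤ -8
  y1, y2, y3, y4, y5 ≥ 0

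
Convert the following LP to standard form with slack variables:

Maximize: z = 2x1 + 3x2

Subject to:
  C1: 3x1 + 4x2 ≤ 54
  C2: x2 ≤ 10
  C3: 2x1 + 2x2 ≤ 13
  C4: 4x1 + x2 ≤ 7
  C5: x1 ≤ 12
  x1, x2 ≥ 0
max z = 2x1 + 3x2

s.t.
  3x1 + 4x2 + s1 = 54
  x2 + s2 = 10
  2x1 + 2x2 + s3 = 13
  4x1 + x2 + s4 = 7
  x1 + s5 = 12
  x1, x2, s1, s2, s3, s4, s5 ≥ 0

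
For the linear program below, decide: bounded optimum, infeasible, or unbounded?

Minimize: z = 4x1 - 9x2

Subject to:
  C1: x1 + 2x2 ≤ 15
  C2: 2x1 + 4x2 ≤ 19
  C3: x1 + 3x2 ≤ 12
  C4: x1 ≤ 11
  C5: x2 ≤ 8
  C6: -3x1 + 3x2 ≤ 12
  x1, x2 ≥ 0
The point (0, 4) satisfies every constraint, so the LP is feasible; the constraints give x1 ≤ 11 and x2 ≤ 8, which with x1, x2 ≥ 0 keep the feasible region inside a bounded box. A feasible, bounded LP attains a finite optimum at a vertex.

Evaluating z = 4x1 - 9x2 at each vertex:
  (0, 0): z = 0
  (9.5, 0): z = 38
  (4.5, 2.5): z = -4.5
  (0, 4): z = -36

Feasible with finite optimum z* = -36 at (0, 4).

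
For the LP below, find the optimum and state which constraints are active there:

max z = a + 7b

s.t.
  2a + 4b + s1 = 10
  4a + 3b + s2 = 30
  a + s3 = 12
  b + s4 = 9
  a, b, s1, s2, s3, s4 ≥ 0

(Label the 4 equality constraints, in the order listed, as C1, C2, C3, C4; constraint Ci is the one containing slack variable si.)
Optimal: a = 0, b = 2.5
Slack at optimum:
  C1: slack = 0 (binding)
  C2: slack = 22.5
  C3: slack = 12
  C4: slack = 6.5
  a ≥ 0: a = 0 (binding)
  b ≥ 0: b = 2.5
Binding constraints: C1, a ≥ 0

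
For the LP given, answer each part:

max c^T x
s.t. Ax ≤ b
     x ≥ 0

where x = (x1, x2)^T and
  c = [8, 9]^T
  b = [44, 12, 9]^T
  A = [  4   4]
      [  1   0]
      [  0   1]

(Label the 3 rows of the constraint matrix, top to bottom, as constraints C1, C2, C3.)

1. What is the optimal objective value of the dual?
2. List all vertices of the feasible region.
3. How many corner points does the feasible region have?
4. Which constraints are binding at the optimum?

1. 97 (by strong duality, equal to the primal optimum)
2. (0, 0), (11, 0), (2, 9), (0, 9)
3. 4
4. C1, C3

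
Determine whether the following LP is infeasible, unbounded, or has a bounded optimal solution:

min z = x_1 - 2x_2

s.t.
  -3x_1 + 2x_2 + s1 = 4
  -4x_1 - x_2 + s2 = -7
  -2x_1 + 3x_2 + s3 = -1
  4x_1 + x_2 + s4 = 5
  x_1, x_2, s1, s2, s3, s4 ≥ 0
The row 4x_1 + x_2 + s4 = 5 with s4 ≥ 0 requires 4x_1 + x_2 ≤ 5, while the row -4x_1 - x_2 + s2 = -7 with s2 ≥ 0 is equivalent to 4x_1 + x_2 ≥ 7. Together they would need 7 ≤ 4x_1 + x_2 ≤ 5, which is impossible since 7 > 5. No point satisfies all constraints.

Infeasible — the constraint set is empty.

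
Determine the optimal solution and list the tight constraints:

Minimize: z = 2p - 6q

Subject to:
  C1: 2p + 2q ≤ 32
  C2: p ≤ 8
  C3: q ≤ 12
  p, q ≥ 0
Optimal: p = 0, q = 12
Slack at optimum:
  C1: slack = 8
  C2: slack = 8
  C3: slack = 0 (binding)
  p ≥ 0: p = 0 (binding)
  q ≥ 0: q = 12
Binding constraints: C3, p ≥ 0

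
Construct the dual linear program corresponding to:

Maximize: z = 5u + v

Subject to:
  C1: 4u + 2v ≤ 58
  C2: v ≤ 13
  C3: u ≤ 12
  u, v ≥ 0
Minimize: z = 58y1 + 13y2 + 12y3

Subject to:
  C1: -4y1 - y3 ≤ -5
  C2: -2y1 - y2 ≤ -1
  y1, y2, y3 ≥ 0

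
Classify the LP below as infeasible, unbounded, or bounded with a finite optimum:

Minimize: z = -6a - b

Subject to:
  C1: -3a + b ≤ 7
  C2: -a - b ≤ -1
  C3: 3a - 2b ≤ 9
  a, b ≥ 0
Feasible point: (0, 1) satisfies every constraint, so the LP is feasible.
Direction d = (1, 3): for each constraint row a, a·d ≤ 0 —
  (-3)(1) + (1)(3) = 0 ≤ 0
  (-1)(1) + (-1)(3) = -4 ≤ 0
  (3)(1) + (-2)(3) = -3 ≤ 0
and d ≥ 0, so (0, 1) + t·d stays feasible for every t ≥ 0. Along this ray z = -6a - b changes by -9 per unit t, so z → −∞.

Unbounded: there is a feasible ray along which z → −∞.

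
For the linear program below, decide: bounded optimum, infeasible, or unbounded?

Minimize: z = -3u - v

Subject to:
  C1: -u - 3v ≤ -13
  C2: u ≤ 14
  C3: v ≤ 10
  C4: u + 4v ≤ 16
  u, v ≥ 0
The point (14, 0.5) satisfies every constraint, so the LP is feasible; the constraints give u ≤ 14 and v ≤ 10, which with u, v ≥ 0 keep the feasible region inside a bounded box. A feasible, bounded LP attains a finite optimum at a vertex.

Feasible with finite optimum z* = -42.5 at (14, 0.5).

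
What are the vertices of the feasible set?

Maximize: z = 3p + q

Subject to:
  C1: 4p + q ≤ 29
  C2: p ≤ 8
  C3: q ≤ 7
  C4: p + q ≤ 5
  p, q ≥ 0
Each vertex is the intersection of two constraint boundaries that also satisfies all remaining constraints:
  p = 0 and q = 0 → (0, 0)
  p + q = 5 and q = 0 → (5, 0)
  p + q = 5 and p = 0 → (0, 5)

Vertices: (0, 0), (5, 0), (0, 5)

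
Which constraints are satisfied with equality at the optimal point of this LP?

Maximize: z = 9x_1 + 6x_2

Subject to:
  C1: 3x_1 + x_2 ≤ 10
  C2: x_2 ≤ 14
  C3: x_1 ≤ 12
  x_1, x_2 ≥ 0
Optimal: x_1 = 0, x_2 = 10
Binding: C1, x_1 ≥ 0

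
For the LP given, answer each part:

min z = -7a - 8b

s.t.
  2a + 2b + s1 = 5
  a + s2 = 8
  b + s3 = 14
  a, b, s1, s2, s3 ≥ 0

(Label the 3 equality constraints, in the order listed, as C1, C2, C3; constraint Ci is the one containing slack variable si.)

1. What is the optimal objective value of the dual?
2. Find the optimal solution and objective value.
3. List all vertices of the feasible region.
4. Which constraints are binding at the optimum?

1. -20 (by strong duality, equal to the primal optimum)
2. a = 0, b = 2.5, z = -20
3. (0, 0), (2.5, 0), (0, 2.5)
4. C1, a ≥ 0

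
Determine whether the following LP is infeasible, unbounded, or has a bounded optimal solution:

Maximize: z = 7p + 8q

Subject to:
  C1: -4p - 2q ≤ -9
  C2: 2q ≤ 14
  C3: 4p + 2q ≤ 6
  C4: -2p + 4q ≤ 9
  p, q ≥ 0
C3 requires 4p + 2q ≤ 6, while C1 (-4p - 2q ≤ -9) is equivalent to 4p + 2q ≥ 9. Together they would need 9 ≤ 4p + 2q ≤ 6, which is impossible since 9 > 6. No point satisfies all constraints.

The feasible region is empty; the LP is infeasible.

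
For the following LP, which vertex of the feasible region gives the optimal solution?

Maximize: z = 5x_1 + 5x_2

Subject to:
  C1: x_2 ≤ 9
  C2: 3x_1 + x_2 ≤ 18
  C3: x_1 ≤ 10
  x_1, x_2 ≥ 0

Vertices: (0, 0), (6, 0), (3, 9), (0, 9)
(3, 9) with z = 60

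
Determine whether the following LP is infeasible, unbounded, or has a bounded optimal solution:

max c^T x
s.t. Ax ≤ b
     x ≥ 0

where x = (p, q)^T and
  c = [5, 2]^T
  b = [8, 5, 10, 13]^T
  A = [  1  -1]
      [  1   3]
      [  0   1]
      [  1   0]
The point (5, 0) satisfies every constraint, so the LP is feasible; the constraints give p ≤ 13 and q ≤ 10, which with p, q ≥ 0 keep the feasible region inside a bounded box. A feasible, bounded LP attains a finite optimum at a vertex.

Bounded optimum: z* = 25 at (5, 0).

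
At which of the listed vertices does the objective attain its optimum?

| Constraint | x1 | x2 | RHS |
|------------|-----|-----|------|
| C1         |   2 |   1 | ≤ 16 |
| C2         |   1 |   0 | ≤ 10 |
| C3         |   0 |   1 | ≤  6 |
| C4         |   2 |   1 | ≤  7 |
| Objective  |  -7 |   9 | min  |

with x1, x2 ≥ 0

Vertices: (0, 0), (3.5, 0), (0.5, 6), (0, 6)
Evaluating z = -7x1 + 9x2 at each vertex:
  (0, 0): z = 0
  (3.5, 0): z = -24.5
  (0.5, 6): z = 50.5
  (0, 6): z = 54

The smallest value is z = -24.5, attained at (3.5, 0).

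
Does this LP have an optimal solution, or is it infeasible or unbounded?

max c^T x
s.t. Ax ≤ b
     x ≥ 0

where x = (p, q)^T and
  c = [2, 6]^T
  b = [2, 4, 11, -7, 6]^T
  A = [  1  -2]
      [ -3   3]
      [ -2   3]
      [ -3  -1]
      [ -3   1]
Feasible point: (2, 1) satisfies every constraint, so the LP is feasible.
Direction d = (2, 1): for each constraint row a, a·d ≤ 0 —
  (1)(2) + (-2)(1) = 0 ≤ 0
  (-3)(2) + (3)(1) = -3 ≤ 0
  (-2)(2) + (3)(1) = -1 ≤ 0
  (-3)(2) + (-1)(1) = -7 ≤ 0
  (-3)(2) + (1)(1) = -5 ≤ 0
and d ≥ 0, so (2, 1) + t·d stays feasible for every t ≥ 0. Along this ray z = 2p + 6q changes by 10 per unit t, so z → +∞.

Unbounded: there is a feasible ray along which z → +∞.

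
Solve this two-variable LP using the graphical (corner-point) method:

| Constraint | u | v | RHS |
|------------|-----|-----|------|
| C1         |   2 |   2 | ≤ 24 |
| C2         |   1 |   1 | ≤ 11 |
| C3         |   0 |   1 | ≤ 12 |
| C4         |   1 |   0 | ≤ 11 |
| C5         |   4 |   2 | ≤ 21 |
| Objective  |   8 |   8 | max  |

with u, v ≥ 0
Each vertex is the intersection of two constraint boundaries that also satisfies all remaining constraints:
  u = 0 and v = 0 → (0, 0)
  4u + 2v = 21 and v = 0 → (5.25, 0)
  4u + 2v = 21 and u = 0 → (0, 10.5)

Evaluating z = 8u + 8v at each vertex:
  (0, 0): z = 0
  (5.25, 0): z = 42
  (0, 10.5): z = 84

The maximum is at (0, 10.5) with z = 84.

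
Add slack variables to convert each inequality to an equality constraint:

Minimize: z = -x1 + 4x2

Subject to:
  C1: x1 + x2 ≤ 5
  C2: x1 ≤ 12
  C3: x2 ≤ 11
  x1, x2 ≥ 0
min z = -x1 + 4x2

s.t.
  x1 + x2 + s1 = 5
  x1 + s2 = 12
  x2 + s3 = 11
  x1, x2, s1, s2, s3 ≥ 0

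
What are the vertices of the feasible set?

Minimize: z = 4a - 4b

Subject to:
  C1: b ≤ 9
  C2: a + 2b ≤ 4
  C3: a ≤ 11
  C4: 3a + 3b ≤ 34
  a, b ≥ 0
Each vertex is the intersection of two constraint boundaries that also satisfies all remaining constraints:
  a = 0 and b = 0 → (0, 0)
  a + 2b = 4 and b = 0 → (4, 0)
  a + 2b = 4 and a = 0 → (0, 2)

Vertices: (0, 0), (4, 0), (0, 2)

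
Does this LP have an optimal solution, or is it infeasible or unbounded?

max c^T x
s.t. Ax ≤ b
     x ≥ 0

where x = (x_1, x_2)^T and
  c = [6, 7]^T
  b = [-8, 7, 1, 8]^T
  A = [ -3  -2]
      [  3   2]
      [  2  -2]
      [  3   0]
One constraint requires 3x_1 + 2x_2 ≤ 7, while the constraint -3x_1 - 2x_2 ≤ -8 is equivalent to 3x_1 + 2x_2 ≥ 8. Together they would need 8 ≤ 3x_1 + 2x_2 ≤ 7, which is impossible since 8 > 7. No point satisfies all constraints.

The feasible region is empty; the LP is infeasible.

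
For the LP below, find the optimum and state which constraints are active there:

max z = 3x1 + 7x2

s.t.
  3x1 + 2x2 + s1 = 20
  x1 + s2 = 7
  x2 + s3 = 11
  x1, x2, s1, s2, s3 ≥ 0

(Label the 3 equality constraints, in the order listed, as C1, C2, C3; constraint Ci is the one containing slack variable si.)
Optimal: x1 = 0, x2 = 10
Slack at optimum:
  C1: slack = 0 (binding)
  C2: slack = 7
  C3: slack = 1
  x1 ≥ 0: x1 = 0 (binding)
  x2 ≥ 0: x2 = 10
Binding constraints: C1, x1 ≥ 0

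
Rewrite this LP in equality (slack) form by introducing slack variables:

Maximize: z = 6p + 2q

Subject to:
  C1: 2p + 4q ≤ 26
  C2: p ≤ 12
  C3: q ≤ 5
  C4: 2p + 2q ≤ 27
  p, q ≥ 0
max z = 6p + 2q

s.t.
  2p + 4q + s1 = 26
  p + s2 = 12
  q + s3 = 5
  2p + 2q + s4 = 27
  p, q, s1, s2, s3, s4 ≥ 0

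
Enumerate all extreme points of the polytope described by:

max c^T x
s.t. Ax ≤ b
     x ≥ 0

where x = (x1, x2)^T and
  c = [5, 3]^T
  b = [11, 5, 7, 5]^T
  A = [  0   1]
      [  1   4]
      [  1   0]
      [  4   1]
Each vertex is the intersection of two constraint boundaries that also satisfies all remaining constraints:
  x1 = 0 and x2 = 0 → (0, 0)
  4x1 + x2 = 5 and x2 = 0 → (1.25, 0)
  x1 + 4x2 = 5 and 4x1 + x2 = 5 → (1, 1)
  x1 + 4x2 = 5 and x1 = 0 → (0, 1.25)

Vertices: (0, 0), (1.25, 0), (1, 1), (0, 1.25)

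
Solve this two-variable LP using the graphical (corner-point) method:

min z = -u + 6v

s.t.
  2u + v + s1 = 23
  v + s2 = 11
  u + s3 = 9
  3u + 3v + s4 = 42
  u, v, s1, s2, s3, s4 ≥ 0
Each vertex is the intersection of two constraint boundaries that also satisfies all remaining constraints:
  u = 0 and v = 0 → (0, 0)
  u = 9 and v = 0 → (9, 0)
  2u + v = 23 and u = 9 → (9, 5)
  v = 11 and 3u + 3v = 42 → (3, 11)
  v = 11 and u = 0 → (0, 11)

Evaluating z = -u + 6v at each vertex:
  (0, 0): z = 0
  (9, 0): z = -9
  (9, 5): z = 21
  (3, 11): z = 63
  (0, 11): z = 66

The minimum is at (9, 0) with z = -9.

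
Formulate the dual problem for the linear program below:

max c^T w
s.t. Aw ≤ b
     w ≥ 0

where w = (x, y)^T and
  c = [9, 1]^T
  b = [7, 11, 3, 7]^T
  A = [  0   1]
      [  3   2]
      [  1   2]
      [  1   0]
Minimize: z = 7y1 + 11y2 + 3y3 + 7y4

Subject to:
  C1: -3y2 - y3 - y4 ≤ -9
  C2: -y1 - 2y2 - 2y3 ≤ -1
  y1, y2, y3, y4 ≥ 0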